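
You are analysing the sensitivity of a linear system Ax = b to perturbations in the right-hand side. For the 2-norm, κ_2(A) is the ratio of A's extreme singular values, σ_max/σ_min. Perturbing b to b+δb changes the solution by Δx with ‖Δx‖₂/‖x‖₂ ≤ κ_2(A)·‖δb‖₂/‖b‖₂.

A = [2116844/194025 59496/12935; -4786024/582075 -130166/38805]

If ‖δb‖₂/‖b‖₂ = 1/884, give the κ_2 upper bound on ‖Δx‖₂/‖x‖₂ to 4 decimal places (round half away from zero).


M = AᵀA = [194570099728/1042496325 5404527248/69499755; 5404527248/69499755 150157396/4633317]. tr(M)=17565808756/80192025, det(M)=119946304/80192025
solving λ² − 17565808756/80192025·λ + 119946304/80192025 = 0 gives λ = 5476/25, 21904/3207681
σ_max=√(5476/25)=(74/5), σ_min=√(21904/3207681)=(148/1791) → κ = 179.1000
bound on ‖Δx‖/‖x‖: κ·ε = 179.1000·1/884 = 0.2026

0.2026


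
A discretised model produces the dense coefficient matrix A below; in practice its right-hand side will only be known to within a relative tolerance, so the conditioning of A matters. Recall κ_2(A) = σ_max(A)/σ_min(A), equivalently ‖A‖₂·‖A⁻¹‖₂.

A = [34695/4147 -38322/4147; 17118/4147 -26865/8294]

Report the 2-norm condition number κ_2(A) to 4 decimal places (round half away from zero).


AᵀA = [8856621/101761 -9227925/101761; -9227925/101761 39029769/407044]; tr = 88533/484, det = 59049/484
char-poly roots: 729/4 and 81/121
κ_2(A) = √(λ_max/λ_min) = √((729/4) / (81/121)) = 16.5000

16.5000


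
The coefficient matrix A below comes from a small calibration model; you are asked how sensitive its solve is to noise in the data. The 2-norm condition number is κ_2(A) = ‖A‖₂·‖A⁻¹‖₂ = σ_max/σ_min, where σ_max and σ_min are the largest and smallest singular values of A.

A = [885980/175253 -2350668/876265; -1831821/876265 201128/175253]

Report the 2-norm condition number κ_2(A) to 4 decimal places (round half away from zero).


198.2500

AᵀA = [135973859089/4543434025 -14503404312/908686805; -14503404312/908686805 38680188496/4543434025]; tr = 120867853/3144245, det = 14776336/393030625
λ_max, λ_min = (120867853/3144245 ± √365188778884271169/247156915500625)/2 = 961/25, 15376/15721225
κ_2(A) = √(λ_max/λ_min) = √((961/25) / (15376/15721225)) = 198.2500


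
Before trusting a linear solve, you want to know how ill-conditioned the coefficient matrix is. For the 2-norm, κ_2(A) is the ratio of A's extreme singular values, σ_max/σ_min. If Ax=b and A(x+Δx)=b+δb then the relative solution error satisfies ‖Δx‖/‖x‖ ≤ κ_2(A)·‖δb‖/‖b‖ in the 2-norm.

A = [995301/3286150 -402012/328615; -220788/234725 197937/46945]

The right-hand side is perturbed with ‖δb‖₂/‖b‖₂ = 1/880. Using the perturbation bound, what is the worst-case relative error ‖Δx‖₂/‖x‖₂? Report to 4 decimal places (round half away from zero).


form AᵀA = [16872164649/17278050916 -18731720610/4319512729; -18731720610/4319512729 83255495625/4319512729] with trace 208146429/10278436 and determinant 164025/10278436
solving λ² − 208146429/10278436·λ + 164025/10278436 = 0 gives λ = 81/4, 2025/2569609
κ_2(A) = √(λ_max/λ_min) = √((81/4) / (2025/2569609)) = 160.3000
bound on ‖Δx‖/‖x‖: κ·ε = 160.3000·1/880 = 0.1822

0.1822


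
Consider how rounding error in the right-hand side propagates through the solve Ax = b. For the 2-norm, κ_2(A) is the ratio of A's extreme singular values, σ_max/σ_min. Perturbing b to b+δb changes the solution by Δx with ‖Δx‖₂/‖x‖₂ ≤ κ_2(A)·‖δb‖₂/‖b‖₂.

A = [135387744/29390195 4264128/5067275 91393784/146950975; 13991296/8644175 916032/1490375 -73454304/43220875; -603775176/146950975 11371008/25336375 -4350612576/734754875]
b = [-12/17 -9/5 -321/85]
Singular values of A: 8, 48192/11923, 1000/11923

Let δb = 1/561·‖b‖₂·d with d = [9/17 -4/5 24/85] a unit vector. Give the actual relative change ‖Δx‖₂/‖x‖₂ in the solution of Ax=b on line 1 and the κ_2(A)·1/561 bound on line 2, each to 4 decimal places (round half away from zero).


0.1084
0.1700

σ_max = 8, σ_min = 1000/11923
κ = σ_max/σ_min = 8/(1000/11923) = 95.3840
perturbation bound = 95.3840·1/561 = 0.1700
solve Ax = b  →  x = [-0.2198 -0.2078 0.7746]
‖b‖₂ = 4.2426 and ‖x‖₂ = 0.8316
re-solving with b+δb shifts x by Δx of norm 0.0902
realised ‖Δx‖/‖x‖ = 0.1084
so the bound overstates the realised error by a factor of ≈ 1.5680 (computed from the unrounded values)


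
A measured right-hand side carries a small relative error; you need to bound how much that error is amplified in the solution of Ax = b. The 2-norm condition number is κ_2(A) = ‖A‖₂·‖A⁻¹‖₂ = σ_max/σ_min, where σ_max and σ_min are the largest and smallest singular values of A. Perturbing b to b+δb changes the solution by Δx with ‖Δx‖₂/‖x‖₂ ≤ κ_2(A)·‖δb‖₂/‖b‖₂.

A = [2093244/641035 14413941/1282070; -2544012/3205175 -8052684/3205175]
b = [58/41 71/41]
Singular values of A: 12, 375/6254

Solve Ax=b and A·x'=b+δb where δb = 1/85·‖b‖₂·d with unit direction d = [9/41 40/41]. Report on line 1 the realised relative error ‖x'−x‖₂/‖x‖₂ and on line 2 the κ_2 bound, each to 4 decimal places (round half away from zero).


0.0132
2.3544

largest singular value 12, smallest 375/6254
κ_2(A) = 12 / (375/6254) = 200.1280
perturbation bound = 200.1280·1/85 = 2.3544
solve Ax = b  →  x = [-31.9971 9.4193]
‖b‖ = 2.2361, ‖x‖ = 33.3548
Δx = A⁻¹·δb where δb = 1/85·2.2361·d; ‖Δx‖ = 0.4387
realised ‖Δx‖/‖x‖ = 0.0132
realised/bound (from unrounded values) ≈ 0.0056


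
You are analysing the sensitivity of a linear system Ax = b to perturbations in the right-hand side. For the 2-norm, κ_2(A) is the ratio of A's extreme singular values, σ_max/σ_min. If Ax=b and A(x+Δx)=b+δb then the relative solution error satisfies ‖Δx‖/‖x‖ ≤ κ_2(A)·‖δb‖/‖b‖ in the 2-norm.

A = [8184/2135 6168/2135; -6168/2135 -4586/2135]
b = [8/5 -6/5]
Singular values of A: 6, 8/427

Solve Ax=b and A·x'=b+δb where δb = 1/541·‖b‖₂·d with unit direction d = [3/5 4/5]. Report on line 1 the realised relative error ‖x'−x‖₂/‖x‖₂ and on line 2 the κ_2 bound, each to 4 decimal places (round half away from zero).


largest singular value 6, smallest 8/427
κ_2(A) = 6 / (8/427) = 320.2500
worst-case relative error ≤ 320.2500 × 1/541 = 0.5920
solve Ax = b  →  x = [0.2667 0.2000]
‖b‖₂ = 2.0000 and ‖x‖₂ = 0.3333
re-solving with b+δb shifts x by Δx of norm 0.1973
relative error = 0.5920
tightness: 0.5920 against a bound of 0.5920; the bound is attained (ratio 1)

0.5920
0.5920


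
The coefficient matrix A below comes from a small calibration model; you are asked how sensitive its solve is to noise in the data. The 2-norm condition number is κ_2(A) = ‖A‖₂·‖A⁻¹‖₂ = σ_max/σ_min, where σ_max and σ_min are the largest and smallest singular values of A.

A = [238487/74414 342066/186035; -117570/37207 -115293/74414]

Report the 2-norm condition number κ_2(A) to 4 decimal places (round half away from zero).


AᵀA = [133373209/6584356 88795056/8230445; 88795056/8230445 951662889/164608900]; tr = 2142996557/82304450, det = 18792225/26337424
eigenvalues of AᵀA: λ = (tr ± √(tr²−4·det))/2 = 2601/100, 180625/6584356
κ_2(A) = √(λ_max/λ_min) = √((2601/100) / (180625/6584356)) = 30.7920

30.7920


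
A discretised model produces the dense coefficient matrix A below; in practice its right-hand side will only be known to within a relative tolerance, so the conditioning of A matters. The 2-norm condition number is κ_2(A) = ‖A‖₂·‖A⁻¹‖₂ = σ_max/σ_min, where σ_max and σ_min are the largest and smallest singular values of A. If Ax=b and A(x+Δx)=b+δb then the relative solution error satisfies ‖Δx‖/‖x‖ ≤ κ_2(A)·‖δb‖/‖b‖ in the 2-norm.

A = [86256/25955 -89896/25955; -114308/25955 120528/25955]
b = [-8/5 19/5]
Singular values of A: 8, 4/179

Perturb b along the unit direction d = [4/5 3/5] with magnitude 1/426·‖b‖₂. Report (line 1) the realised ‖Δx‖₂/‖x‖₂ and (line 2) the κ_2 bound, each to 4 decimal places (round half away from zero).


0.0097
0.8404

largest singular value 8, smallest 4/179
κ_2(A) = 8 / (4/179) = 358.0000
κ_2(A)·‖δb‖/‖b‖ = 0.8404
solve Ax = b  →  x = [32.0603 31.2241]
‖b‖ = 4.1231, ‖x‖ = 44.7528
Δx = A⁻¹·δb where δb = 1/426·4.1231·d; ‖Δx‖ = 0.4331
dividing the unrounded norms, ‖Δx‖/‖x‖ = 0.0097
tightness: 0.0097 against a bound of 0.8404 (unrounded ratio ≈ 0.0115)


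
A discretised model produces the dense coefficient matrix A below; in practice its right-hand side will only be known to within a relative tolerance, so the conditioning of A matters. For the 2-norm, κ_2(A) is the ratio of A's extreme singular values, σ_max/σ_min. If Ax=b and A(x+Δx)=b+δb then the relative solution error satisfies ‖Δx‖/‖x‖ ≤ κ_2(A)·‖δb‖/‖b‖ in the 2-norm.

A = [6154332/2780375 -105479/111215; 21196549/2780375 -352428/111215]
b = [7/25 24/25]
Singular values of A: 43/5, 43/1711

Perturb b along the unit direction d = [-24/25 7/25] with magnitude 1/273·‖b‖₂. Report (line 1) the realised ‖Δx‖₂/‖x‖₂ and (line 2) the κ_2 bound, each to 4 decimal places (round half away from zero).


1.2535
1.2535

largest singular value 43/5, smallest 43/1711
κ = σ_max/σ_min = (43/5)/(43/1711) = 342.2000
κ_2(A)·‖δb‖/‖b‖ = 1.2535
solve Ax = b  →  x = [0.1073 -0.0447]
‖b‖ = 1.0000, ‖x‖ = 0.1163
δb = ε·‖b‖·d = [-0.0035 0.0010]; solving A·Δx = δb gives ‖Δx‖ = 0.1458
dividing the unrounded norms, ‖Δx‖/‖x‖ = 1.2535
realised/bound = 1 exactly: the bound is attained for this b and d


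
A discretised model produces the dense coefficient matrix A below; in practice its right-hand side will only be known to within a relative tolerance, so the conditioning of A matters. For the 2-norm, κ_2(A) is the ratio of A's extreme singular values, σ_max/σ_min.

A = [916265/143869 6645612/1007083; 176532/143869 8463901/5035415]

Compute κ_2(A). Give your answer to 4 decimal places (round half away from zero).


M = AᵀA = [517968529/12313081 19000510272/430957835; 19000510272/430957835 699429858121/15083524225]. tr(M)=1586137106/17935225, det(M)=4879681/717409
eigenvalues of AᵀA: λ = (tr ± √(tr²−4·det))/2 = 2209/25, 55225/717409
σ_max=√(2209/25)=(47/5), σ_min=√(55225/717409)=(235/847) → κ = 33.8800

33.8800


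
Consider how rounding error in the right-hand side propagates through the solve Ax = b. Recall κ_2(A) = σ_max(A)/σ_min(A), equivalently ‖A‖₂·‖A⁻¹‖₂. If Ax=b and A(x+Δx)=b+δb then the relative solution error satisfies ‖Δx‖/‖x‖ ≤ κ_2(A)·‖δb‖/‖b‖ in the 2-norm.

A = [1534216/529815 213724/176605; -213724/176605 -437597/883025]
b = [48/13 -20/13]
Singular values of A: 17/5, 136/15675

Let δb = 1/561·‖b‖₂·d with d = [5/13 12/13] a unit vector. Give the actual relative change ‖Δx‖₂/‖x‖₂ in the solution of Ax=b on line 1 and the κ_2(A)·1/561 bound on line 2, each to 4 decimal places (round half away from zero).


0.6985
0.6985

σ_max = 17/5, σ_min = 136/15675
κ = σ_max/σ_min = (17/5)/(136/15675) = 391.8750
bound on ‖Δx‖/‖x‖: κ·ε = 391.8750·1/561 = 0.6985
solve Ax = b  →  x = [1.0860 0.4525]
‖b‖₂ = 4.0000 and ‖x‖₂ = 1.1765
δb = ε·‖b‖·d = [0.0027 0.0066]; solving A·Δx = δb gives ‖Δx‖ = 0.8218
realised ‖Δx‖/‖x‖ = 0.6985
tightness: 0.6985 against a bound of 0.6985; the bound is attained (ratio 1)


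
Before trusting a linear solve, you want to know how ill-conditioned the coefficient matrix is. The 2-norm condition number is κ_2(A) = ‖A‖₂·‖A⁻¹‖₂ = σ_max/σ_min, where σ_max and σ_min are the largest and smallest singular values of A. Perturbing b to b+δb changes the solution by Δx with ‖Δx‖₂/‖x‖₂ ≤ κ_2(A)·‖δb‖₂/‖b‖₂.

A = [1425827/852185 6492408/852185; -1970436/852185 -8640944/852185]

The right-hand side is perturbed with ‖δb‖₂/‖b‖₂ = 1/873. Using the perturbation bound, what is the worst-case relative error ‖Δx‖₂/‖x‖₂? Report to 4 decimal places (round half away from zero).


0.2976

M = AᵀA = [5771317721/708506609 25642417320/708506609; 25642417320/708506609 113968073024/708506609]. tr(M)=2920472945/17280649, det(M)=7311616/17280649
solving λ² − 2920472945/17280649·λ + 7311616/17280649 = 0 gives λ = 169, 43264/17280649
so κ_2 = √(169 / (43264/17280649)) = 259.8125
worst-case relative error ≤ 259.8125 × 1/873 = 0.2976


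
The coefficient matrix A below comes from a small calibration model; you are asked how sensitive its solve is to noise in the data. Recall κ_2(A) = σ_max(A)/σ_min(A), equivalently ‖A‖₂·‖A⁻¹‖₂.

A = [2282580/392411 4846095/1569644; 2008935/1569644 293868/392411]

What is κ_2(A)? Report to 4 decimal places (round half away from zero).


112.6000

AᵀA = [51992006625/1465664656 1732891320/91604041; 1732891320/91604041 14792606289/1465664656]; tr = 115544313/2535752, det = 13286025/81144064
eigenvalues of AᵀA: λ = (tr ± √(tr²−4·det))/2 = 729/16, 18225/5071504
so κ_2 = √((729/16) / (18225/5071504)) = 112.6000


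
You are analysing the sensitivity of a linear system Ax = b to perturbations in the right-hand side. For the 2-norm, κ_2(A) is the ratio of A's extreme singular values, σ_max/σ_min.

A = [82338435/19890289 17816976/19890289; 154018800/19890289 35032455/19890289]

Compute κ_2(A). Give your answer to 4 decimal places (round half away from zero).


form AᵀA = [105541206338025/1368939780289 23746292735040/1368939780289; 23746292735040/1368939780289 5345043381009/1368939780289] with trace 65964455514/814360369 and determinant 102515625/814360369
char-poly roots: 81 and 1265625/814360369
κ_2(A) = √(λ_max/λ_min) = √(81 / (1265625/814360369)) = 228.2960

228.2960


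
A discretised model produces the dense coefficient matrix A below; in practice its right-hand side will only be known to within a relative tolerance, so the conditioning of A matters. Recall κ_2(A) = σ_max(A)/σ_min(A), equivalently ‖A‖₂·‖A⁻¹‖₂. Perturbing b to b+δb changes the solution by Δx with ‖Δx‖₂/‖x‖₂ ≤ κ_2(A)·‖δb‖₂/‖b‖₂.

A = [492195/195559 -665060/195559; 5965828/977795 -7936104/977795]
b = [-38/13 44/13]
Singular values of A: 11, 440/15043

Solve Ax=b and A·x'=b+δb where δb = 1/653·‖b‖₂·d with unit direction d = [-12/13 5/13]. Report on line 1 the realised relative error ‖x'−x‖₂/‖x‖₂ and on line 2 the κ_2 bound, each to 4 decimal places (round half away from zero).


from the listed singular values, σ₁ = 11, σ_n = 440/15043
κ_2(A) = 11 / (440/15043) = 376.0750
bound on ‖Δx‖/‖x‖: κ·ε = 376.0750·1/653 = 0.5759
solve Ax = b  →  x = [109.5127 81.9073]
‖b‖ = 4.4721, ‖x‖ = 136.7547
δb = ε·‖b‖·d = [-0.0063 0.0026]; solving A·Δx = δb gives ‖Δx‖ = 0.2341
relative error = 0.0017
tightness: 0.0017 against a bound of 0.5759 (unrounded ratio ≈ 0.0030)

0.0017
0.5759


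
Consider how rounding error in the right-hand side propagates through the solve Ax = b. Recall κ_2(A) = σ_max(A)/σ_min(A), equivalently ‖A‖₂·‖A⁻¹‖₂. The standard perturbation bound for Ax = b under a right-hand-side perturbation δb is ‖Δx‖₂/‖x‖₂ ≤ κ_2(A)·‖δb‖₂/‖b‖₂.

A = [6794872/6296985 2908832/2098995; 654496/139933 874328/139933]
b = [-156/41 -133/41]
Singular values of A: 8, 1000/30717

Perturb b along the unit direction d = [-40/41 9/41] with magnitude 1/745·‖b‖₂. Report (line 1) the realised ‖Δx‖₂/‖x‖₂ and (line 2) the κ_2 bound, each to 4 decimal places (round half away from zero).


from the listed singular values, σ₁ = 8, σ_n = 1000/30717
κ_2(A) = 8 / (1000/30717) = 245.7360
κ_2(A)·‖δb‖/‖b‖ = 0.3298
solve Ax = b  →  x = [-74.0208 54.8906]
‖b‖ = 5.0000, ‖x‖ = 92.1524
δb = ε·‖b‖·d = [-0.0065 0.0015]; solving A·Δx = δb gives ‖Δx‖ = 0.2062
realised ‖Δx‖/‖x‖ = 0.0022
realised/bound (from unrounded values) ≈ 0.0068

0.0022
0.3298


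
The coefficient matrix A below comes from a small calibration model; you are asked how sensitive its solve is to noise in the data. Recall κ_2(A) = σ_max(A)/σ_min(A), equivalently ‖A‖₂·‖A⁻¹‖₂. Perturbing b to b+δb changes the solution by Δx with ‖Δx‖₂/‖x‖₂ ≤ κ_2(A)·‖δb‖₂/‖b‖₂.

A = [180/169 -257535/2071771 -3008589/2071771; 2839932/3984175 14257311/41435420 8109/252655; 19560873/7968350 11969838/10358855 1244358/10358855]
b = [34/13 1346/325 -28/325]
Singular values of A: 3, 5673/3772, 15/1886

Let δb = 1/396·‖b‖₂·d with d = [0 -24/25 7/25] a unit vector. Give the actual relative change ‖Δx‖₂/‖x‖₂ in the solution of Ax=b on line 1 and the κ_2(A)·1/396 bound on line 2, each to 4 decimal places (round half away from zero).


0.0031
0.9525

largest singular value 3, smallest 15/1886
κ = σ_max/σ_min = 3/(15/1886) = 377.2000
perturbation bound = 377.2000·1/396 = 0.9525
solve Ax = b  →  x = [-192.8205 428.2601 -179.8823]
‖b‖ = 4.8990, ‖x‖ = 502.9355
re-solving with b+δb shifts x by Δx of norm 1.5555
relative error = 0.0031
realised/bound (from unrounded values) ≈ 0.0032


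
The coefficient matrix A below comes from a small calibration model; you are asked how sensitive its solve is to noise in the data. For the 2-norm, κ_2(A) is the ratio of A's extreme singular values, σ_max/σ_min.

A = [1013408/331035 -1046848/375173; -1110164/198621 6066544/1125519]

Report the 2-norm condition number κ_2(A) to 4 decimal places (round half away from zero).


85.6125

form AᵀA = [40054564642576/986257541025 -2542485353408/65750502735; -2542485353408/65750502735 161473954048/4383366849] with trace 90827829136/1172720025 and determinant 959512576/1172720025
eigenvalues of AᵀA: λ = (tr ± √(tr²−4·det))/2 = 1936/25, 495616/46908801
so κ_2 = √((1936/25) / (495616/46908801)) = 85.6125


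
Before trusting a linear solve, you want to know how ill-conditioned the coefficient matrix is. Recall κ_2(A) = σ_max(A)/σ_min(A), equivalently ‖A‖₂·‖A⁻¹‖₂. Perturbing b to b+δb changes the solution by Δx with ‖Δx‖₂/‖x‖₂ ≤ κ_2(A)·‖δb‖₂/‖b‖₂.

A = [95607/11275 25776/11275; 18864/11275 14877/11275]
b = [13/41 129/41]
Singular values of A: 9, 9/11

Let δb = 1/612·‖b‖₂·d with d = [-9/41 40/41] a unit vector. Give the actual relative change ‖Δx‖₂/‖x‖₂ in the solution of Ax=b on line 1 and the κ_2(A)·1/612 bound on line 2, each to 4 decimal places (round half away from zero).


0.0017
0.0180

σ_max = 9, σ_min = 9/11
κ_2(A) = 9 / (9/11) = 11.0000
κ_2(A)·‖δb‖/‖b‖ = 0.0180
solve Ax = b  →  x = [-0.9200 3.5511]
2-norm of b is 3.1623; of x, 3.6683
with δb = [-0.0011 0.0050], A·Δx = δb → ‖Δx‖ = 0.0063
realised ‖Δx‖/‖x‖ = 0.0017
tightness: 0.0017 against a bound of 0.0180 (unrounded ratio ≈ 0.0958)


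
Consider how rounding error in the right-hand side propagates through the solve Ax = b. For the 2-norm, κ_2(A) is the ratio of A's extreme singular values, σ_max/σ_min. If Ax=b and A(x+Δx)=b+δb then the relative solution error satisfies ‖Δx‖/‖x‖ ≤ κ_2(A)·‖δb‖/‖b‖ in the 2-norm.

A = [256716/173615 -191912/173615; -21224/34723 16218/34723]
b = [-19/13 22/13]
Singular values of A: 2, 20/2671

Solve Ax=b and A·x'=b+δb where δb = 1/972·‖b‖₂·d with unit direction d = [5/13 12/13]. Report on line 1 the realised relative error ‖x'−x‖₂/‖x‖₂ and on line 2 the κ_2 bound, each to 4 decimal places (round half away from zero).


0.0023
0.2748

largest singular value 2, smallest 20/2671
condition number: 2 ÷ (20/2671) = 267.1000
perturbation bound = 267.1000·1/972 = 0.2748
solve Ax = b  →  x = [79.3300 107.4400]
‖b‖ = 2.2361, ‖x‖ = 133.5537
with δb = [0.0009 0.0021], A·Δx = δb → ‖Δx‖ = 0.3072
realised ‖Δx‖/‖x‖ = 0.0023
so the bound overstates the realised error by a factor of ≈ 119.4541 (computed from the unrounded values)


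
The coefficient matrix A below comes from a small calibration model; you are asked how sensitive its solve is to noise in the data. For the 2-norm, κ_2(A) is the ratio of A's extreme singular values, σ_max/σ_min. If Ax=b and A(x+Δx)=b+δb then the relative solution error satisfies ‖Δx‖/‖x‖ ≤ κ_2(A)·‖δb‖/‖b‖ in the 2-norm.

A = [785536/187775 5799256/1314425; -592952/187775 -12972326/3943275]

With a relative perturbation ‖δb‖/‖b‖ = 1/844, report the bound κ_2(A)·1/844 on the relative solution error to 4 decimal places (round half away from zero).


0.4028

M = AᵀA = [1336081216/48633725 1178402192/40852329; 1178402192/40852329 649604928596/21447472725]. tr(M)=42717818788/739568025, det(M)=533794816/18489200625
char-poly roots: 1444/25 and 369664/739568025
κ = σ_max/σ_min = (38/5)/(608/27195) = 339.9375
bound on ‖Δx‖/‖x‖: κ·ε = 339.9375·1/844 = 0.4028


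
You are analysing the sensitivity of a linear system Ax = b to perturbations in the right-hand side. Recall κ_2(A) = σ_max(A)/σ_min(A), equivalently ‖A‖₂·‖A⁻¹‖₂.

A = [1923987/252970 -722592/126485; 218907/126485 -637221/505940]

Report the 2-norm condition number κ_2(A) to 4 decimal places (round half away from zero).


308.5000

M = AᵀA = [463225113/7613780 -347413131/7613780; -347413131/7613780 1042269813/30455120]. tr(M)=579034053/6091024, det(M)=2313441/24364096
char-poly roots: 1521/16 and 1521/1522756
κ = σ_max/σ_min = (39/4)/(39/1234) = 308.5000


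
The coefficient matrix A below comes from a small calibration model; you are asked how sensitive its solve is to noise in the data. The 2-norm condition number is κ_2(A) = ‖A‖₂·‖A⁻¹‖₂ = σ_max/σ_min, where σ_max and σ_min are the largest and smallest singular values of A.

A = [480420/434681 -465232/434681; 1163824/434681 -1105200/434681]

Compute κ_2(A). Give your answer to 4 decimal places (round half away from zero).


288.2500

form AᵀA = [9380412304/1118032969 -8933520960/1118032969; -8933520960/1118032969 8508330496/1118032969] with trace 21270800/1329409 and determinant 4096/1329409
char-poly roots: 16 and 256/1329409
κ_2(A) = √(λ_max/λ_min) = √(16 / (256/1329409)) = 288.2500


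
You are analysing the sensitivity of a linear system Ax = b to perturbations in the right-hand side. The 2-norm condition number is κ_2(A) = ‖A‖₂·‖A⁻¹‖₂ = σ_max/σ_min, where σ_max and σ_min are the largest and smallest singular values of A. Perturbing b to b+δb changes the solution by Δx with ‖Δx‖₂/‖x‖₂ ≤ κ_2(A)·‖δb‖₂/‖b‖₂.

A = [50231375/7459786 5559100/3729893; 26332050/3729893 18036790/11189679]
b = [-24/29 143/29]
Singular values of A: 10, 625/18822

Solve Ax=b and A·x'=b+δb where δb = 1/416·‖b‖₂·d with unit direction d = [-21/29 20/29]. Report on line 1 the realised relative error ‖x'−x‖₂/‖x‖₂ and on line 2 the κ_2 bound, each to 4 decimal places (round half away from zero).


0.0030
0.7239

from the listed singular values, σ₁ = 10, σ_n = 625/18822
κ_2(A) = 10 / (625/18822) = 301.1520
bound on ‖Δx‖/‖x‖: κ·ε = 301.1520·1/416 = 0.7239
solve Ax = b  →  x = [-26.1499 117.5886]
2-norm of b is 5.0000; of x, 120.4612
re-solving with b+δb shifts x by Δx of norm 0.3620
relative error = 0.0030
so the bound overstates the realised error by a factor of ≈ 240.9223 (computed from the unrounded values)


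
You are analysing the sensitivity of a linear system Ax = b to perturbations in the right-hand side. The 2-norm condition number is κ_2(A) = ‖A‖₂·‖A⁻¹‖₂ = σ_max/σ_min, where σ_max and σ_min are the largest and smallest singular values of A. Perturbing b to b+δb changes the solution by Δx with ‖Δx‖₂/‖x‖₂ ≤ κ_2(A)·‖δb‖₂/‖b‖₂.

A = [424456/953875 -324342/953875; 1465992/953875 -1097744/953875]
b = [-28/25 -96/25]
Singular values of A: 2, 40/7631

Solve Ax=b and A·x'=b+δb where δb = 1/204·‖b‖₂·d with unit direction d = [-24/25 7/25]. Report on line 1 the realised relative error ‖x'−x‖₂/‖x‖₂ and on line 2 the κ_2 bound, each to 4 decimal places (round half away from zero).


σ_max = 2, σ_min = 40/7631
κ = σ_max/σ_min = 2/(40/7631) = 381.5500
perturbation bound = 381.5500·1/204 = 1.8703
solve Ax = b  →  x = [-1.6000 1.2000]
2-norm of b is 4.0000; of x, 2.0000
δb = ε·‖b‖·d = [-0.0188 0.0055]; solving A·Δx = δb gives ‖Δx‖ = 3.7407
realised ‖Δx‖/‖x‖ = 1.8703
realised/bound = 1 exactly: the bound is attained for this b and d

1.8703
1.8703


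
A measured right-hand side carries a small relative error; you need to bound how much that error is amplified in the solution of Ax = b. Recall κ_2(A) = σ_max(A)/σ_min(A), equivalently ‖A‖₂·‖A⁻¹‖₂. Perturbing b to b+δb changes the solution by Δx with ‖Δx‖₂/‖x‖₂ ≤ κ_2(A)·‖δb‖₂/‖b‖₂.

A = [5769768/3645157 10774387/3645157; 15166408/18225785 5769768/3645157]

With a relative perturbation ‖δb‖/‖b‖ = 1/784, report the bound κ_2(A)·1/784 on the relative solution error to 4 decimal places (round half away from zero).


AᵀA = [3675693774976/1149409131025 1378322568216/229881826205; 1378322568216/229881826205 516877640137/45976365241]; tr = 57431262209/3977194225, det = 8340544/3977194225
λ_max, λ_min = (57431262209/3977194225 ± √3298217191065190926081/15818073903373350625)/2 = 361/25, 23104/159087769
κ = σ_max/σ_min = (19/5)/(152/12613) = 315.3250
bound on ‖Δx‖/‖x‖: κ·ε = 315.3250·1/784 = 0.4022

0.4022


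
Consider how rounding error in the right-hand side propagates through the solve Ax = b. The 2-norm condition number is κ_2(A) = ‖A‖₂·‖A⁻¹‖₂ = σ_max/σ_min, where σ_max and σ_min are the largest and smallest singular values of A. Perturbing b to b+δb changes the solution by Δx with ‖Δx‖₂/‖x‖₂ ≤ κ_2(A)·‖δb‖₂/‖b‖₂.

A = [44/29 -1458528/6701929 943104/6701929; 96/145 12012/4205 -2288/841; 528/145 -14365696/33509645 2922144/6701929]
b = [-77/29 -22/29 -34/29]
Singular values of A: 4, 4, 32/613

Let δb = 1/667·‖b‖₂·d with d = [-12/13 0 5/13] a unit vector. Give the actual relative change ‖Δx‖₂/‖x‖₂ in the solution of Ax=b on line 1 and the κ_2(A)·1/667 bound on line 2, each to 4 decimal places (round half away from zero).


from the listed singular values, σ₁ = 4, σ_n = 32/613
condition number: 4 ÷ (32/613) = 76.6250
worst-case relative error ≤ 76.6250 × 1/667 = 0.1149
solve Ax = b  →  x = [-0.5500 26.3500 27.8125]
2-norm of b is 3.0000; of x, 38.3166
re-solving with b+δb shifts x by Δx of norm 0.0862
dividing the unrounded norms, ‖Δx‖/‖x‖ = 0.0022
tightness: 0.0022 against a bound of 0.1149 (unrounded ratio ≈ 0.0196)

0.0022
0.1149


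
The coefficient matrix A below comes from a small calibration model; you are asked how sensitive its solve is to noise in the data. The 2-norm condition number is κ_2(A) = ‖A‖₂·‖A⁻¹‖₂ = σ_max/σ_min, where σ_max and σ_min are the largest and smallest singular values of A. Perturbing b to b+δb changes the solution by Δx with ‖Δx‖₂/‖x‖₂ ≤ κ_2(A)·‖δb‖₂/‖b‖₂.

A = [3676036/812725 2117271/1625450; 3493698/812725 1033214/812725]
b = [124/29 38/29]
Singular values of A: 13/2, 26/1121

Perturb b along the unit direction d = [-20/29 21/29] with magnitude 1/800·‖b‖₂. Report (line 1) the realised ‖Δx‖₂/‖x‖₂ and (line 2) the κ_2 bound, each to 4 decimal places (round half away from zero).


0.0028
0.3503

from the listed singular values, σ₁ = 13/2, σ_n = 26/1121
κ = σ_max/σ_min = (13/2)/(26/1121) = 280.2500
worst-case relative error ≤ 280.2500 × 1/800 = 0.3503
solve Ax = b  →  x = [24.7354 -82.6092]
‖b‖₂ = 4.4721 and ‖x‖₂ = 86.2330
δb = ε·‖b‖·d = [-0.0039 0.0040]; solving A·Δx = δb gives ‖Δx‖ = 0.2410
dividing the unrounded norms, ‖Δx‖/‖x‖ = 0.0028
so the bound overstates the realised error by a factor of ≈ 125.3348 (computed from the unrounded values)


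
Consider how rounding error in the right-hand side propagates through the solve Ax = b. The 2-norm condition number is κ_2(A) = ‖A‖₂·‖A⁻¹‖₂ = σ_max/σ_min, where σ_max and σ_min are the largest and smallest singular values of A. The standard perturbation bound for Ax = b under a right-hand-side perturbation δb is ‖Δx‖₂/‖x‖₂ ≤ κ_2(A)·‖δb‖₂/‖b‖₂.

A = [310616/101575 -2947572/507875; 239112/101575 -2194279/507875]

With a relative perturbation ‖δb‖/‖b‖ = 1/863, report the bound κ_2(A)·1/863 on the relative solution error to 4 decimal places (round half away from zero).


form AᵀA = [1229254784/82539845 -57609658584/2063496125; -57609658584/2063496125 540121641001/10317480625] with trace 2400617609/35700625 and determinant 180848704/892515625
char-poly roots: 1681/25 and 107584/35700625
κ = σ_max/σ_min = (41/5)/(328/5975) = 149.3750
bound on ‖Δx‖/‖x‖: κ·ε = 149.3750·1/863 = 0.1731

0.1731


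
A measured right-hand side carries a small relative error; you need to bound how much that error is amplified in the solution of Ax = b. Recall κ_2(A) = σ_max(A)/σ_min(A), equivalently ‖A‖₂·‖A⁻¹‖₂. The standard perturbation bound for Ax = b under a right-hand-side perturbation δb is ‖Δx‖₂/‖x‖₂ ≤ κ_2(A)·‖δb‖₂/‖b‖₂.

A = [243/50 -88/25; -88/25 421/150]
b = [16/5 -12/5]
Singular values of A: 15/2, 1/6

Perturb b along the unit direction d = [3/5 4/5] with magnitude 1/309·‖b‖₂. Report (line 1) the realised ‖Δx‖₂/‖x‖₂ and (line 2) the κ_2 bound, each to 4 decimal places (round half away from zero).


0.1456
0.1456

σ_max = 15/2, σ_min = 1/6
κ = σ_max/σ_min = (15/2)/(1/6) = 45.0000
perturbation bound = 45.0000·1/309 = 0.1456
solve Ax = b  →  x = [0.4267 -0.3200]
‖b‖ = 4.0000, ‖x‖ = 0.5333
δb = ε·‖b‖·d = [0.0078 0.0104]; solving A·Δx = δb gives ‖Δx‖ = 0.0777
realised ‖Δx‖/‖x‖ = 0.1456
so the bound is sharp here: realised error equals the bound


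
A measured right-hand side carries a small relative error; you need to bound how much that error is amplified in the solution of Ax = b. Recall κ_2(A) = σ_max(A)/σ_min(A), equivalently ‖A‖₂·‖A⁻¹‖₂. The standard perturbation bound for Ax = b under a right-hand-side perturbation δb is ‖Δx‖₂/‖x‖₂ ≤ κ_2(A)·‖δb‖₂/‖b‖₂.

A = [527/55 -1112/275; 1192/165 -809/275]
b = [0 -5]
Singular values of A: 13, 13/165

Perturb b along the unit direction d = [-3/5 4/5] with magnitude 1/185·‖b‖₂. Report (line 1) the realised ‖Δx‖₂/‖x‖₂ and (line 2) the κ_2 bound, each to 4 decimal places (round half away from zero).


largest singular value 13, smallest 13/165
condition number: 13 ÷ (13/165) = 165.0000
worst-case relative error ≤ 165.0000 × 1/185 = 0.8919
solve Ax = b  →  x = [-19.7396 -46.7751]
2-norm of b is 5.0000; of x, 50.7698
re-solving with b+δb shifts x by Δx of norm 0.3430
relative error = 0.0068
so the bound overstates the realised error by a factor of ≈ 132.0014 (computed from the unrounded values)

0.0068
0.8919


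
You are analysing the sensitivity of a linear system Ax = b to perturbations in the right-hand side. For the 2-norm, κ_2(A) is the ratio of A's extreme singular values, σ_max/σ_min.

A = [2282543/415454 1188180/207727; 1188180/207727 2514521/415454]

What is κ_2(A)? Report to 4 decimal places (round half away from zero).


form AᵀA = [12909737689/205234276 3388689360/51308569; 3388689360/51308569 14232940201/205234276] with trace 16137145/122018 and determinant 279841/976144
eigenvalues of AᵀA: λ = (tr ± √(tr²−4·det))/2 = 529/4, 529/244036
κ = σ_max/σ_min = (23/2)/(23/494) = 247.0000

247.0000


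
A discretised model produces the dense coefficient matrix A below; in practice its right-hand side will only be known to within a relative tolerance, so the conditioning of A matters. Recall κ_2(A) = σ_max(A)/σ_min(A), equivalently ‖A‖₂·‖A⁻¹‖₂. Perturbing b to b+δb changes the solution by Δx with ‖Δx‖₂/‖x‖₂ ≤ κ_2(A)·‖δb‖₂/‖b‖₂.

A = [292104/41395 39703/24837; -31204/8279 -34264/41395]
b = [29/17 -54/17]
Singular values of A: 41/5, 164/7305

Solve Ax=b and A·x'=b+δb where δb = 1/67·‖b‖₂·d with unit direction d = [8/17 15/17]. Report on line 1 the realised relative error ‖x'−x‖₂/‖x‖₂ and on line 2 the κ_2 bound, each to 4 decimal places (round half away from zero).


0.0269
5.4515

from the listed singular values, σ₁ = 41/5, σ_n = 164/7305
condition number: (41/5) ÷ (164/7305) = 365.2500
perturbation bound = 365.2500·1/67 = 5.4515
solve Ax = b  →  x = [19.9123 -86.8322]
2-norm of b is 3.6056; of x, 89.0861
with δb = [0.0253 0.0475], A·Δx = δb → ‖Δx‖ = 2.3970
relative error = 0.0269
tightness: 0.0269 against a bound of 5.4515 (unrounded ratio ≈ 0.0049)


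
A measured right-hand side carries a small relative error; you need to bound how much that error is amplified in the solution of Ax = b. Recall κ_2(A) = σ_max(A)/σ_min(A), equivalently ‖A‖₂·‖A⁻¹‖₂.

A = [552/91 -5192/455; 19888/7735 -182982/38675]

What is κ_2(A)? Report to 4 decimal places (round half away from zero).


AᵀA = [15366976/354025 -144058464/1770125; -144058464/1770125 1350566596/8850625]; tr = 6002564/30625, det = 256/625
solving λ² − 6002564/30625·λ + 256/625 = 0 gives λ = 196, 64/30625
κ = σ_max/σ_min = 14/(8/175) = 306.2500

306.2500


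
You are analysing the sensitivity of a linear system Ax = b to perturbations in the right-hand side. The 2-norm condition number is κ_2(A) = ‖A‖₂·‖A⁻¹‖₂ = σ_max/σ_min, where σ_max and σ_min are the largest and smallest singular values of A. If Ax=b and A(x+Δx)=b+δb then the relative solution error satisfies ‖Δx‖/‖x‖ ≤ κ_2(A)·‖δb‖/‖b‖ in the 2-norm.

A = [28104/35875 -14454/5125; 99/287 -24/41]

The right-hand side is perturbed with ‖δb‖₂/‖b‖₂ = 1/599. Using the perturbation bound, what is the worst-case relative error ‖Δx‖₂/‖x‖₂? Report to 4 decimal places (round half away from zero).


0.0292

M = AᵀA = [560961/765625 -263736/109375; -263736/109375 129636/15625]. tr(M)=11061/1225, det(M)=324/1225
eigenvalues of AᵀA: λ = (tr ± √(tr²−4·det))/2 = 9, 36/1225
κ_2(A) = √(λ_max/λ_min) = √(9 / (36/1225)) = 17.5000
perturbation bound = 17.5000·1/599 = 0.0292


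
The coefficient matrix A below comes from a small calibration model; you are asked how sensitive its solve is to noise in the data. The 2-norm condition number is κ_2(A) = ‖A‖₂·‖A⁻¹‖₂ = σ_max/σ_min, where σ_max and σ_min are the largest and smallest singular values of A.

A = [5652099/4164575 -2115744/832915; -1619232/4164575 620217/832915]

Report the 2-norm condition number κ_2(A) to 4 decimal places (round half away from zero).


391.9600

AᵀA = [55309016601/27749895889 -103701358080/27749895889; -103701358080/27749895889 194441672025/27749895889]; tr = 864189234/96020401, det = 50625/96020401
eigenvalues of AᵀA: λ = (tr ± √(tr²−4·det))/2 = 9, 5625/96020401
κ_2(A) = √(λ_max/λ_min) = √(9 / (5625/96020401)) = 391.9600


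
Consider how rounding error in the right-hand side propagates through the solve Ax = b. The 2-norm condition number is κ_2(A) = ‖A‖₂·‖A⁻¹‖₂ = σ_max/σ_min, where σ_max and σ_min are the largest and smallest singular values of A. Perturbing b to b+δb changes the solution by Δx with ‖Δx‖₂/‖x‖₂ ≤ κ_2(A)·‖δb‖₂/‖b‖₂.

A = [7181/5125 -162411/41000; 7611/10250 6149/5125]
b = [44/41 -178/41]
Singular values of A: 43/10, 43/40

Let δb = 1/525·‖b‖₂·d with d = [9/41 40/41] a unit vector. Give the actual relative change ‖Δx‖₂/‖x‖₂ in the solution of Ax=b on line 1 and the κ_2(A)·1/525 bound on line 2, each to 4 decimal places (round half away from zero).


σ_max = 43/10, σ_min = 43/40
κ_2(A) = (43/10) / (43/40) = 4.0000
worst-case relative error ≤ 4.0000 × 1/525 = 0.0076
solve Ax = b  →  x = [-3.4419 -1.4884]
‖b‖₂ = 4.4721 and ‖x‖₂ = 3.7499
with δb = [0.0019 0.0083], A·Δx = δb → ‖Δx‖ = 0.0079
dividing the unrounded norms, ‖Δx‖/‖x‖ = 0.0021
tightness: 0.0021 against a bound of 0.0076 (unrounded ratio ≈ 0.2774)

0.0021
0.0076


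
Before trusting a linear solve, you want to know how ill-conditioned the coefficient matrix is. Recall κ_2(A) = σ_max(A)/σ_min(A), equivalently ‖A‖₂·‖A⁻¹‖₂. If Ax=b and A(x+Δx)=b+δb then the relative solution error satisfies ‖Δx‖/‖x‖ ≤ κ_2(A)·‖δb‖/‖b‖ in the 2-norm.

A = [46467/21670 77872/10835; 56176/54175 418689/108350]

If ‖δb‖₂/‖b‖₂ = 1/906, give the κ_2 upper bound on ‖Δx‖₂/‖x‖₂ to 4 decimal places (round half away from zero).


M = AᵀA = [66602524129/11739722500 56991114432/2934930625; 56991114432/2934930625 781705317121/11739722500]. tr(M)=678646273/9391778, det(M)=52200625/75134224
λ_max, λ_min = (678646273/9391778 ± √115078908879014976/22051373500321)/2 = 289/4, 180625/18783556
κ_2(A) = √(λ_max/λ_min) = √((289/4) / (180625/18783556)) = 86.6800
perturbation bound = 86.6800·1/906 = 0.0957

0.0957


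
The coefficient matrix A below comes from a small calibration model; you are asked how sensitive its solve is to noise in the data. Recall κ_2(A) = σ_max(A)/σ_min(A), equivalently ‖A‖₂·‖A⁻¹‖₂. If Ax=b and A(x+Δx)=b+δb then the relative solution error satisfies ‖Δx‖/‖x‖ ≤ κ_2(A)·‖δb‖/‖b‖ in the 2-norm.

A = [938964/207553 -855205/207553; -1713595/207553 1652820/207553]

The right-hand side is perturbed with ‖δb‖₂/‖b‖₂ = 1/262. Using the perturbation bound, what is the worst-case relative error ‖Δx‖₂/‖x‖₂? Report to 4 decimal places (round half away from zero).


0.3214

form AᵀA = [13211284489/149059681 -12578791680/149059681; -12578791680/149059681 11983354825/149059681] with trace 29957954/177241 and determinant 714025/177241
eigenvalues of AᵀA: λ = (tr ± √(tr²−4·det))/2 = 169, 4225/177241
so κ_2 = √(169 / (4225/177241)) = 84.2000
bound on ‖Δx‖/‖x‖: κ·ε = 84.2000·1/262 = 0.3214


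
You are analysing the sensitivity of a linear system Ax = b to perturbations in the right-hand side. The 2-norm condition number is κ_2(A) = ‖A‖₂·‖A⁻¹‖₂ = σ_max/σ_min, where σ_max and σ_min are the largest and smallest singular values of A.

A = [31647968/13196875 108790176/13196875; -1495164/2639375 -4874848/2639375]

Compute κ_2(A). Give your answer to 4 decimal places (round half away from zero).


321.8750

M = AᵀA = [629078978704/103603515625 2156576704128/103603515625; 2156576704128/103603515625 7394054711296/103603515625]. tr(M)=12837013904/165765625, det(M)=239878144/4144140625
eigenvalues of AᵀA: λ = (tr ± √(tr²−4·det))/2 = 1936/25, 123904/165765625
κ_2(A) = √(λ_max/λ_min) = √((1936/25) / (123904/165765625)) = 321.8750


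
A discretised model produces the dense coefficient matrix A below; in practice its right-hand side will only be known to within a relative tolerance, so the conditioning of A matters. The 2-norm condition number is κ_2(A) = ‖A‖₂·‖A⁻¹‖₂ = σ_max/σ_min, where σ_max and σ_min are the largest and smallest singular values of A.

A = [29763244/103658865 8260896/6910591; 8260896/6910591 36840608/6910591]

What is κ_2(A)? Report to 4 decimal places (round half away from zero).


308.3250

form AᵀA = [9661148903056/6392123910225 953979284608/142047198005; 953979284608/142047198005 847990958080/28409439601] with trace 119249919376/3802572225 and determinant 39337984/3802572225
solving λ² − 119249919376/3802572225·λ + 39337984/3802572225 = 0 gives λ = 784/25, 50176/152102889
κ_2(A) = √(λ_max/λ_min) = √((784/25) / (50176/152102889)) = 308.3250
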